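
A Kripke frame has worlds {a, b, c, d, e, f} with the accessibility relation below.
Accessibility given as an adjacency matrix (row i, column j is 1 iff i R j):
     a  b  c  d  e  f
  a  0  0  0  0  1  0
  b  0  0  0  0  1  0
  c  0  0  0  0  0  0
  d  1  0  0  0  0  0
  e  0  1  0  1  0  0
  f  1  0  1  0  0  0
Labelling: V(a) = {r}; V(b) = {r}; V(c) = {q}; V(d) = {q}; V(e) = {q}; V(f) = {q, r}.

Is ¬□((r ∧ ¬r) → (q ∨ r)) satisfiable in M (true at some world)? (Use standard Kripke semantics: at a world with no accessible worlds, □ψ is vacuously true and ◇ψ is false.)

No

Let φ = ¬□((r ∧ ¬r) → (q ∨ r)). Evaluate φ at each world:
  a (successors {e}): φ is false.
  b (successors {e}): φ is false.
  c (successors ∅): φ is false.
  d (successors {a}): φ is false.
  e (successors {b, d}): φ is false.
  f (successors {a, c}): φ is false.
For instance, at b:
  At b: □((r ∧ ¬r) → (q ∨ r)) is true, so ¬□((r ∧ ¬r) → (q ∨ r)) is false.
    At b: □((r ∧ ¬r) → (q ∨ r)) requires (r ∧ ¬r) → (q ∨ r) at every successor {e}.
      At e: (r ∧ ¬r) → (q ∨ r) is true.
    So □((r ∧ ¬r) → (q ∨ r)) is true at b.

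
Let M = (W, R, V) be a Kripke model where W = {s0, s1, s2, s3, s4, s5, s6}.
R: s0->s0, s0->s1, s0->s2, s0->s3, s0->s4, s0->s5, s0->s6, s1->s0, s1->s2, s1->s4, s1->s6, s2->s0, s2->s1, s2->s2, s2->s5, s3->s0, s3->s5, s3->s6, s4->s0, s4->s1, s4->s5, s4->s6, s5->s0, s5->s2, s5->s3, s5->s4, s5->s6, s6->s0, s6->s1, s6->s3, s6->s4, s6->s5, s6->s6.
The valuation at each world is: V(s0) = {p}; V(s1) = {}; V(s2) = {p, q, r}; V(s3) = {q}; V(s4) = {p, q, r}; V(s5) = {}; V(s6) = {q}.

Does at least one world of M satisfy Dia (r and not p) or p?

Yes

Recall that Dia ψ holds at a world iff ψ holds at some accessible world.
Let φ = Dia (r and not p) or p. Evaluate φ at each world:
  s0 (successors {s0, s1, s2, s3, s4, s5, s6}): φ is true.
  s1 (successors {s0, s2, s4, s6}): φ is false.
  s2 (successors {s0, s1, s2, s5}): φ is true.
  s3 (successors {s0, s5, s6}): φ is false.
  s4 (successors {s0, s1, s5, s6}): φ is true.
  s5 (successors {s0, s2, s3, s4, s6}): φ is false.
  s6 (successors {s0, s1, s3, s4, s5, s6}): φ is false.
Detail at s0 (witness):
  At s0: Dia (r and not p) is false, p is true, so Dia (r and not p) or p is true.
    At s0: Dia (r and not p) requires r and not p at some successor in {s0, s1, s2, s3, s4, s5, s6}.
      At s0: r and not p is false.
      At s1: r and not p is false.
      At s2: r and not p is false.
      At s3: r and not p is false.
      At s4: r and not p is false.
      At s5: r and not p is false.
      At s6: r and not p is false.
    So Dia (r and not p) is false at s0.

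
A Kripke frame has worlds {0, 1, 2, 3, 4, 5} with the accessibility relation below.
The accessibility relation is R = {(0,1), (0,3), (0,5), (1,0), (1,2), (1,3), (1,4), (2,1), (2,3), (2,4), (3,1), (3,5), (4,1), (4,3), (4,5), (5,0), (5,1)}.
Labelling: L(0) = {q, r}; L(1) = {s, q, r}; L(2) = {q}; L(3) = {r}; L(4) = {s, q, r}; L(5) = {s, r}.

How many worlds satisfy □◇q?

Recall that □ψ holds at a world iff ψ holds at every accessible world, and ◇ψ holds iff ψ holds at some accessible world.
Let φ = □◇q. Evaluate φ at each world:
  0 (successors {1, 3, 5}): φ is true.
  1 (successors {0, 2, 3, 4}): φ is true.
  2 (successors {1, 3, 4}): φ is true.
  3 (successors {1, 5}): φ is true.
  4 (successors {1, 3, 5}): φ is true.
  5 (successors {0, 1}): φ is true.
For instance, at 0:
  At 0: □◇q requires ◇q at every successor {1, 3, 5}.
      At 1: ◇q requires q at some successor in {0, 2, 3, 4}.
        q holds at 0, so ◇q is true at 1.
      At 3: ◇q requires q at some successor in {1, 5}.
        q holds at 1, so ◇q is true at 3.
      At 5: ◇q requires q at some successor in {0, 1}.
        q holds at 0, so ◇q is true at 5.
  So □◇q is true at 0.
Satisfying worlds: {0, 1, 2, 3, 4, 5}

6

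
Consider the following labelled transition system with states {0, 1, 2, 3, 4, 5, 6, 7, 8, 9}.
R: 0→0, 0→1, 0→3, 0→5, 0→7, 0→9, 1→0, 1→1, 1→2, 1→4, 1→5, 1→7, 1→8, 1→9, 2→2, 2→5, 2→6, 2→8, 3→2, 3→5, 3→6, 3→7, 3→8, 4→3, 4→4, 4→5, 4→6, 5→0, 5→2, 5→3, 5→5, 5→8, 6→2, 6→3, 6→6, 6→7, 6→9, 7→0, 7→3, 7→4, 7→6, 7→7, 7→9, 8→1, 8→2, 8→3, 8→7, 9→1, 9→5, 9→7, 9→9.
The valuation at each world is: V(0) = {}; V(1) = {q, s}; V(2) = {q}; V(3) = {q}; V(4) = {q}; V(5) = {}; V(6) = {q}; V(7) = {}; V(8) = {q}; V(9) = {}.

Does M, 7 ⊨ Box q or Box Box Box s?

At 7: Box q is false, Box Box Box s is false, so Box q or Box Box Box s is false.
  At 7: Box q requires q at every successor {0, 3, 4, 6, 7, 9}.
    q fails at 0, so Box q is false at 7.
  At 7: Box Box Box s requires Box Box s at every successor {0, 3, 4, 6, 7, 9}.
    Box Box s fails at 0, so Box Box Box s is false at 7.
      At 0: Box Box s requires Box s at every successor {0, 1, 3, 5, 7, 9}.
        Box s fails at 0, so Box Box s is false at 0.

No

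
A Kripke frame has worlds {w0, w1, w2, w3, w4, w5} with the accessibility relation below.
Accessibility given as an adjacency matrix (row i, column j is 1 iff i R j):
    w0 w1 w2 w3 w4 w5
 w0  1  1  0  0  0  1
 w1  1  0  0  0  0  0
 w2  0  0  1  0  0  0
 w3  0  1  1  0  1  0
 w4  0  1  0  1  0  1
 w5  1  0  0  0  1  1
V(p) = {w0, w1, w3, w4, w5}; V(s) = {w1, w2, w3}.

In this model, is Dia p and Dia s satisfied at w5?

Recall that Dia ψ holds at a world iff ψ holds at some accessible world.
At w5: Dia p is true, Dia s is false, so Dia p and Dia s is false.
  At w5: Dia p requires p at some successor in {w0, w4, w5}.
    p holds at w0, so Dia p is true at w5.
  At w5: Dia s requires s at some successor in {w0, w4, w5}.
    At w0: s is false.
    At w4: s is false.
    At w5: s is false.
  So Dia s is false at w5.

No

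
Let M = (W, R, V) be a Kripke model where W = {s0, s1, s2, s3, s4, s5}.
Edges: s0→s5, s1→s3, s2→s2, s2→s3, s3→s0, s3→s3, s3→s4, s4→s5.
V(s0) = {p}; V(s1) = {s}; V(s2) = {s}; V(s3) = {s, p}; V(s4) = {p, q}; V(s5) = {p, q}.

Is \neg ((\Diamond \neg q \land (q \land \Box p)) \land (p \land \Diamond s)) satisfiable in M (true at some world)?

Yes

Recall that \Box ψ holds at a world iff ψ holds at every accessible world, and \Diamond ψ holds iff ψ holds at some accessible world.
Let φ = \neg ((\Diamond \neg q \land (q \land \Box p)) \land (p \land \Diamond s)). Evaluate φ at each world:
  s0 (successors {s5}): φ is true.
  s1 (successors {s3}): φ is true.
  s2 (successors {s2, s3}): φ is true.
  s3 (successors {s0, s3, s4}): φ is true.
  s4 (successors {s5}): φ is true.
  s5 (successors ∅): φ is true.
Detail at s0 (witness):
  At s0: (\Diamond \neg q \land (q \land \Box p)) \land (p \land \Diamond s) is false, so \neg ((\Diamond \neg q \land (q \land \Box p)) \land (p \land \Diamond s)) is true.
    At s0: \Diamond \neg q \land (q \land \Box p) is false, p \land \Diamond s is false, so (\Diamond \neg q \land (q \land \Box p)) \land (p \land \Diamond s) is false.
      At s0: \Diamond \neg q is false, q \land \Box p is false, so \Diamond \neg q \land (q \land \Box p) is false.
      At s0: p is true, \Diamond s is false, so p \land \Diamond s is false.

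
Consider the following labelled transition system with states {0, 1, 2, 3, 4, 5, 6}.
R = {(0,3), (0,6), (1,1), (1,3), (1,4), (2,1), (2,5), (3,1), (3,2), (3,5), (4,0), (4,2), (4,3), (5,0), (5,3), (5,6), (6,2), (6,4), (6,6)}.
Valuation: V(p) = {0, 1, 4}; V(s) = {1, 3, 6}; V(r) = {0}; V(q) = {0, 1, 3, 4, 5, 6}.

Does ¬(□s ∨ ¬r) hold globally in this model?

Let φ = ¬(□s ∨ ¬r). Evaluate φ at each world:
  0 (successors {3, 6}): φ is false.
  1 (successors {1, 3, 4}): φ is false.
  2 (successors {1, 5}): φ is false.
  3 (successors {1, 2, 5}): φ is false.
  4 (successors {0, 2, 3}): φ is false.
  5 (successors {0, 3, 6}): φ is false.
  6 (successors {2, 4, 6}): φ is false.
Detail at 0 (counterexample):
  At 0: □s ∨ ¬r is true, so ¬(□s ∨ ¬r) is false.
    At 0: □s is true, ¬r is false, so □s ∨ ¬r is true.
      At 0: □s requires s at every successor {3, 6}.
        At 3: s is true.
        At 6: s is true.
      So □s is true at 0.

No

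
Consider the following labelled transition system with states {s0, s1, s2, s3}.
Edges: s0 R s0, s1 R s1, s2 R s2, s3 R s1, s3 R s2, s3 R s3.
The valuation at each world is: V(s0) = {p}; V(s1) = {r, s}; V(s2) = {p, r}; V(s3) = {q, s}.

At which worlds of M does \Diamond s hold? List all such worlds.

Let φ = \Diamond s. Evaluate φ at each world:
  s0 (successors {s0}): φ is false.
  s1 (successors {s1}): φ is true.
  s2 (successors {s2}): φ is false.
  s3 (successors {s1, s2, s3}): φ is true.
For instance, at s0:
  At s0: \Diamond s requires s at some successor in {s0}.
    At s0: s is false.
  So \Diamond s is false at s0.
Satisfying worlds: {s1, s3}

s1, s3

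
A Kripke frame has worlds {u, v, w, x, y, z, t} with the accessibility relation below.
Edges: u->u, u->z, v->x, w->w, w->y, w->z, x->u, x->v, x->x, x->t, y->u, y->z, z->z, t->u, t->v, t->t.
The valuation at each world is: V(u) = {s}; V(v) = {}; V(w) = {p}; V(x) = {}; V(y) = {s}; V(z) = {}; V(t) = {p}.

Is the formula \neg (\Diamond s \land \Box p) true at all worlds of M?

Yes

Let φ = \neg (\Diamond s \land \Box p). Evaluate φ at each world:
  u (successors {u, z}): φ is true.
  v (successors {x}): φ is true.
  w (successors {w, y, z}): φ is true.
  x (successors {u, v, x, t}): φ is true.
  y (successors {u, z}): φ is true.
  z (successors {z}): φ is true.
  t (successors {u, v, t}): φ is true.
For instance, at u:
  At u: \Diamond s \land \Box p is false, so \neg (\Diamond s \land \Box p) is true.
    At u: \Diamond s is true, \Box p is false, so \Diamond s \land \Box p is false.
      At u: \Diamond s requires s at some successor in {u, z}.
        s holds at u, so \Diamond s is true at u.
      At u: \Box p requires p at every successor {u, z}.
        p fails at u, so \Box p is false at u.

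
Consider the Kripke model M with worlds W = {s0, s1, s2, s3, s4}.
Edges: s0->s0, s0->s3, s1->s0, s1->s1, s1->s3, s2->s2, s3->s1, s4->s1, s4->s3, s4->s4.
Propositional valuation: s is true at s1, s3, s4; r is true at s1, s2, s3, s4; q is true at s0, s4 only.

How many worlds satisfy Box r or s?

4

Let φ = Box r or s. Evaluate φ at each world:
  s0 (successors {s0, s3}): φ is false.
  s1 (successors {s0, s1, s3}): φ is true.
  s2 (successors {s2}): φ is true.
  s3 (successors {s1}): φ is true.
  s4 (successors {s1, s3, s4}): φ is true.
For instance, at s0:
  At s0: Box r is false, s is false, so Box r or s is false.
    At s0: Box r requires r at every successor {s0, s3}.
      r fails at s0, so Box r is false at s0.
Satisfying worlds: {s1, s2, s3, s4}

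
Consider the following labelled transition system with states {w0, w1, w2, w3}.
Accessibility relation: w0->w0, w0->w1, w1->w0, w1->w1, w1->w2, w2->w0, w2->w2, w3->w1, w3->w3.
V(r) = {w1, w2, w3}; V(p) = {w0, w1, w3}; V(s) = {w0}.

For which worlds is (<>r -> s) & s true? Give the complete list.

Let φ = (<>r -> s) & s. Evaluate φ at each world:
  w0 (successors {w0, w1}): φ is true.
  w1 (successors {w0, w1, w2}): φ is false.
  w2 (successors {w0, w2}): φ is false.
  w3 (successors {w1, w3}): φ is false.
For instance, at w3:
  At w3: <>r -> s is false, s is false, so (<>r -> s) & s is false.
    At w3: <>r is true, s is false, so <>r -> s is false.
      At w3: <>r requires r at some successor in {w1, w3}.
        r holds at w1, so <>r is true at w3.
Satisfying worlds: {w0}

w0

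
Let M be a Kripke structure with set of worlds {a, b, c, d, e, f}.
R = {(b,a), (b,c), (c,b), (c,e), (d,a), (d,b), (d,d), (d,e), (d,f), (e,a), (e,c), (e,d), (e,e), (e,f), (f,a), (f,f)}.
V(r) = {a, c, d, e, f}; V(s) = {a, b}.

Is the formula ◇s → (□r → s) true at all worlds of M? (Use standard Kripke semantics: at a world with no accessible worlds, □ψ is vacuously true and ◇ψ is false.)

No

Let φ = ◇s → (□r → s). Evaluate φ at each world:
  a (successors ∅): φ is true.
  b (successors {a, c}): φ is true.
  c (successors {b, e}): φ is true.
  d (successors {a, b, d, e, f}): φ is true.
  e (successors {a, c, d, e, f}): φ is false.
  f (successors {a, f}): φ is false.
Detail at e (counterexample):
  At e: ◇s is true, □r → s is false, so ◇s → (□r → s) is false.
    At e: ◇s requires s at some successor in {a, c, d, e, f}.
      s holds at a, so ◇s is true at e.
    At e: □r is true, s is false, so □r → s is false.
      At e: □r requires r at every successor {a, c, d, e, f}.
        At a: r is true.
        At c: r is true.
        At d: r is true.
        At e: r is true.
        At f: r is true.
      So □r is true at e.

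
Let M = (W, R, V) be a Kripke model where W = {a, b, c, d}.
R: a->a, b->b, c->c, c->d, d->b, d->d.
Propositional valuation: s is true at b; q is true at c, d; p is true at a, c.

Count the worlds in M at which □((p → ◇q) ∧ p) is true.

Let φ = □((p → ◇q) ∧ p). Evaluate φ at each world:
  a (successors {a}): φ is false.
  b (successors {b}): φ is false.
  c (successors {c, d}): φ is false.
  d (successors {b, d}): φ is false.
For instance, at c:
  At c: □((p → ◇q) ∧ p) requires (p → ◇q) ∧ p at every successor {c, d}.
    (p → ◇q) ∧ p fails at d, so □((p → ◇q) ∧ p) is false at c.
      At d: p → ◇q is true, p is false, so (p → ◇q) ∧ p is false.
Satisfying worlds: none.

0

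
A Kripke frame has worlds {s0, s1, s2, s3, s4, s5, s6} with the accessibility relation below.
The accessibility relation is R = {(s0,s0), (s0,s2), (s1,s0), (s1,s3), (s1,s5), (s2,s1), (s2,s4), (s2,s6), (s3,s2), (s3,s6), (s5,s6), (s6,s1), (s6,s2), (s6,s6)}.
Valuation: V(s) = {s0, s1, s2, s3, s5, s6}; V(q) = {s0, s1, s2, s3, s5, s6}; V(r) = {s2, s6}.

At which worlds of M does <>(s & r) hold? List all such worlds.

s0, s2, s3, s5, s6

Let φ = <>(s & r). Evaluate φ at each world:
  s0 (successors {s0, s2}): φ is true.
  s1 (successors {s0, s3, s5}): φ is false.
  s2 (successors {s1, s4, s6}): φ is true.
  s3 (successors {s2, s6}): φ is true.
  s4 (successors ∅): φ is false.
  s5 (successors {s6}): φ is true.
  s6 (successors {s1, s2, s6}): φ is true.
For instance, at s5:
  At s5: <>(s & r) requires s & r at some successor in {s6}.
    s & r holds at s6, so <>(s & r) is true at s5.
Satisfying worlds: {s0, s2, s3, s5, s6}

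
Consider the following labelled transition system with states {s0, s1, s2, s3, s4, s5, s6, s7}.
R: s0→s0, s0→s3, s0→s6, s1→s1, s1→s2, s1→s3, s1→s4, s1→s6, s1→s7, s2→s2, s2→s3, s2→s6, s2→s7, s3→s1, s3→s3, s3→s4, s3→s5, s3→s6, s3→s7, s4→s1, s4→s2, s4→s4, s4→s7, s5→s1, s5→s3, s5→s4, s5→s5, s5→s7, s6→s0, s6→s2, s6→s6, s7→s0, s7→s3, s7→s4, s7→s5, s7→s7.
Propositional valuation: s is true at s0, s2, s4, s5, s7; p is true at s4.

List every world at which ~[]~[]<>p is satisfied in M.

Let φ = ~[]~[]<>p. Evaluate φ at each world:
  s0 (successors {s0, s3, s6}): φ is false.
  s1 (successors {s1, s2, s3, s4, s6, s7}): φ is false.
  s2 (successors {s2, s3, s6, s7}): φ is false.
  s3 (successors {s1, s3, s4, s5, s6, s7}): φ is true.
  s4 (successors {s1, s2, s4, s7}): φ is false.
  s5 (successors {s1, s3, s4, s5, s7}): φ is true.
  s6 (successors {s0, s2, s6}): φ is false.
  s7 (successors {s0, s3, s4, s5, s7}): φ is true.
For instance, at s5:
  At s5: []~[]<>p is false, so ~[]~[]<>p is true.
    At s5: []~[]<>p requires ~[]<>p at every successor {s1, s3, s4, s5, s7}.
      ~[]<>p fails at s5, so []~[]<>p is false at s5.
Satisfying worlds: {s3, s5, s7}

s3, s5, s7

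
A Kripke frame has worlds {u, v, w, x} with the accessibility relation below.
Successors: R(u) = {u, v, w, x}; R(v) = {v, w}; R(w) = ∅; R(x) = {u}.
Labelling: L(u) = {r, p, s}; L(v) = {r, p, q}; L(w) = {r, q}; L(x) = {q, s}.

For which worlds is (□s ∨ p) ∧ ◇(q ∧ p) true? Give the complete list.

u, v

Let φ = (□s ∨ p) ∧ ◇(q ∧ p). Evaluate φ at each world:
  u (successors {u, v, w, x}): φ is true.
  v (successors {v, w}): φ is true.
  w (successors ∅): φ is false.
  x (successors {u}): φ is false.
For instance, at v:
  At v: □s ∨ p is true, ◇(q ∧ p) is true, so (□s ∨ p) ∧ ◇(q ∧ p) is true.
    At v: □s is false, p is true, so □s ∨ p is true.
      At v: □s requires s at every successor {v, w}.
        s fails at v, so □s is false at v.
    At v: ◇(q ∧ p) requires q ∧ p at some successor in {v, w}.
      q ∧ p holds at v, so ◇(q ∧ p) is true at v.
Satisfying worlds: {u, v}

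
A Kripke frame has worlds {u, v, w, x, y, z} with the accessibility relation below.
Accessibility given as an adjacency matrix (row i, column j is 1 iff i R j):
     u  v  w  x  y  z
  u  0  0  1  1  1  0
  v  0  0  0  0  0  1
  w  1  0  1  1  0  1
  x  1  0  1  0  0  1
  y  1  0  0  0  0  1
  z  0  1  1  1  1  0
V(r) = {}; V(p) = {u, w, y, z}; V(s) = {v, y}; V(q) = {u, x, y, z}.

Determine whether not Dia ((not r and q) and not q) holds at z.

At z: Dia ((not r and q) and not q) is false, so not Dia ((not r and q) and not q) is true.
  At z: Dia ((not r and q) and not q) requires (not r and q) and not q at some successor in {v, w, x, y}.
    At v: (not r and q) and not q is false.
    At w: (not r and q) and not q is false.
    At x: (not r and q) and not q is false.
    At y: (not r and q) and not q is false.
  So Dia ((not r and q) and not q) is false at z.

Yes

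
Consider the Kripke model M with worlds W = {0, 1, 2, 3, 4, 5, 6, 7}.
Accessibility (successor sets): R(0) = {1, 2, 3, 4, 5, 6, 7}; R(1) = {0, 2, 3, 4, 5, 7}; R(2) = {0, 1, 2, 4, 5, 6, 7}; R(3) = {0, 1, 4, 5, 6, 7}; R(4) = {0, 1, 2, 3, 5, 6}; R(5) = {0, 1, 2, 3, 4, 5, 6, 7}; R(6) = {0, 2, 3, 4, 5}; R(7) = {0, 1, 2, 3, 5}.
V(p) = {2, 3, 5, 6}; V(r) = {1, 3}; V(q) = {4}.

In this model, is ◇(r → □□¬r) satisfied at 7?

Recall that □ψ holds at a world iff ψ holds at every accessible world, and ◇ψ holds iff ψ holds at some accessible world.
At 7: ◇(r → □□¬r) requires r → □□¬r at some successor in {0, 1, 2, 3, 5}.
  r → □□¬r holds at 0, so ◇(r → □□¬r) is true at 7.
    At 0: r is false, □□¬r is false, so r → □□¬r is true.
      At 0: □□¬r requires □¬r at every successor {1, 2, 3, 4, 5, 6, 7}.
        □¬r fails at 1, so □□¬r is false at 0.

Yes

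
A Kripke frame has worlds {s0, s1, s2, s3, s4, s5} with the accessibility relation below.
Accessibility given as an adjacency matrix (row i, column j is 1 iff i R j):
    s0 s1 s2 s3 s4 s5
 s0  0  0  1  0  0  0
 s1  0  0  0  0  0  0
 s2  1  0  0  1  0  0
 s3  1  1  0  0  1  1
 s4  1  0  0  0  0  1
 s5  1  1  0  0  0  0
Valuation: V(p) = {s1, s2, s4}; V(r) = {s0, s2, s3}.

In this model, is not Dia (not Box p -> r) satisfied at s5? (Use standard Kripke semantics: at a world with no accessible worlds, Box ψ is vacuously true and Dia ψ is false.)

Recall that Box ψ holds at a world iff ψ holds at every accessible world, and Dia ψ holds iff ψ holds at some accessible world.
At s5: Dia (not Box p -> r) is true, so not Dia (not Box p -> r) is false.
  At s5: Dia (not Box p -> r) requires not Box p -> r at some successor in {s0, s1}.
    not Box p -> r holds at s0, so Dia (not Box p -> r) is true at s5.
      At s0: not Box p is false, r is true, so not Box p -> r is true.

No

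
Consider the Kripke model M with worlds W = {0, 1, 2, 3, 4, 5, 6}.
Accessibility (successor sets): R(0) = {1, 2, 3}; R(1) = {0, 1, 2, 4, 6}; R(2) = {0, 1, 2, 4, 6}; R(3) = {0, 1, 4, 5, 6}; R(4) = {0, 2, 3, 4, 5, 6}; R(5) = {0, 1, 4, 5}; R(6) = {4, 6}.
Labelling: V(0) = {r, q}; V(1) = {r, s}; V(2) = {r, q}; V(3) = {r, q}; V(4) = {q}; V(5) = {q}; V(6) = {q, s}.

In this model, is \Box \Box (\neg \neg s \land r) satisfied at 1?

Recall that \Box ψ holds at a world iff ψ holds at every accessible world, and \Diamond ψ holds iff ψ holds at some accessible world.
At 1: \Box \Box (\neg \neg s \land r) requires \Box (\neg \neg s \land r) at every successor {0, 1, 2, 4, 6}.
  \Box (\neg \neg s \land r) fails at 0, so \Box \Box (\neg \neg s \land r) is false at 1.
    At 0: \Box (\neg \neg s \land r) requires \neg \neg s \land r at every successor {1, 2, 3}.
      \neg \neg s \land r fails at 2, so \Box (\neg \neg s \land r) is false at 0.

No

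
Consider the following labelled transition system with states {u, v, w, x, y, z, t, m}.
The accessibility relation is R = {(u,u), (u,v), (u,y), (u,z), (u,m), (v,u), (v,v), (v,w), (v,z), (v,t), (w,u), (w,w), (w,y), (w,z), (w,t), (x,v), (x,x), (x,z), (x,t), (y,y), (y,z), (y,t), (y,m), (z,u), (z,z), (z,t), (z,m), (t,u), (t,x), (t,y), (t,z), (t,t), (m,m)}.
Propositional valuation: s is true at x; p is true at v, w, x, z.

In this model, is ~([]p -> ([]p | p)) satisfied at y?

At y: []p -> ([]p | p) is true, so ~([]p -> ([]p | p)) is false.
  At y: []p is false, []p | p is false, so []p -> ([]p | p) is true.
    At y: []p requires p at every successor {y, z, t, m}.
      p fails at y, so []p is false at y.
    At y: []p is false, p is false, so []p | p is false.
      At y: []p requires p at every successor {y, z, t, m}.
        p fails at y, so []p is false at y.

No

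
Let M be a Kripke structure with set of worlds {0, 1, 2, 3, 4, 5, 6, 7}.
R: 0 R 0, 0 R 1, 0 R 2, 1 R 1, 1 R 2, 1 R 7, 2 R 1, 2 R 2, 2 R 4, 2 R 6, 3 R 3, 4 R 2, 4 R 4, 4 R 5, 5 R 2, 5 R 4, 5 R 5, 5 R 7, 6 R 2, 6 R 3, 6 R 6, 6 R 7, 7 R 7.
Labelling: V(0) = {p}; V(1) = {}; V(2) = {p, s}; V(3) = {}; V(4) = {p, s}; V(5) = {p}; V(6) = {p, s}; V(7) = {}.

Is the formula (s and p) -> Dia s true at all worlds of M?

Let φ = (s and p) -> Dia s. Evaluate φ at each world:
  0 (successors {0, 1, 2}): φ is true.
  1 (successors {1, 2, 7}): φ is true.
  2 (successors {1, 2, 4, 6}): φ is true.
  3 (successors {3}): φ is true.
  4 (successors {2, 4, 5}): φ is true.
  5 (successors {2, 4, 5, 7}): φ is true.
  6 (successors {2, 3, 6, 7}): φ is true.
  7 (successors {7}): φ is true.
For instance, at 6:
  At 6: s and p is true, Dia s is true, so (s and p) -> Dia s is true.
    At 6: Dia s requires s at some successor in {2, 3, 6, 7}.
      s holds at 2, so Dia s is true at 6.

Yes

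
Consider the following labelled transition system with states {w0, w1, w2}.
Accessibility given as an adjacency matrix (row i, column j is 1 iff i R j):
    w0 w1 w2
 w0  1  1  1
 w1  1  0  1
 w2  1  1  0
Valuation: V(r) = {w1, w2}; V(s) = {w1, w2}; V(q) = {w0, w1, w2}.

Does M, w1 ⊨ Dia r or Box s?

Recall that Box ψ holds at a world iff ψ holds at every accessible world, and Dia ψ holds iff ψ holds at some accessible world.
At w1: Dia r is true, Box s is false, so Dia r or Box s is true.
  At w1: Dia r requires r at some successor in {w0, w2}.
    r holds at w2, so Dia r is true at w1.
  At w1: Box s requires s at every successor {w0, w2}.
    s fails at w0, so Box s is false at w1.

Yes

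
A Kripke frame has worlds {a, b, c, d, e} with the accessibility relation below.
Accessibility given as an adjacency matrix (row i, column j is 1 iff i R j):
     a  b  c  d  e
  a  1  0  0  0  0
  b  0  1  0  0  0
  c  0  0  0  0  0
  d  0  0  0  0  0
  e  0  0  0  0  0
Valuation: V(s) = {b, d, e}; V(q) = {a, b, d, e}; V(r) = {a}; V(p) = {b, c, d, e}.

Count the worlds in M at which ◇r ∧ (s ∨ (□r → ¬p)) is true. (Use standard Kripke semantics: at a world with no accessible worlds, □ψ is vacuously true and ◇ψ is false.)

Recall that □ψ holds at a world iff ψ holds at every accessible world, and ◇ψ holds iff ψ holds at some accessible world.
Let φ = ◇r ∧ (s ∨ (□r → ¬p)). Evaluate φ at each world:
  a (successors {a}): φ is true.
  b (successors {b}): φ is false.
  c (successors ∅): φ is false.
  d (successors ∅): φ is false.
  e (successors ∅): φ is false.
For instance, at b:
  At b: ◇r is false, s ∨ (□r → ¬p) is true, so ◇r ∧ (s ∨ (□r → ¬p)) is false.
    At b: ◇r requires r at some successor in {b}.
      At b: r is false.
    So ◇r is false at b.
    At b: s is true, □r → ¬p is true, so s ∨ (□r → ¬p) is true.
      At b: □r is false, ¬p is false, so □r → ¬p is true.
Satisfying worlds: {a}

1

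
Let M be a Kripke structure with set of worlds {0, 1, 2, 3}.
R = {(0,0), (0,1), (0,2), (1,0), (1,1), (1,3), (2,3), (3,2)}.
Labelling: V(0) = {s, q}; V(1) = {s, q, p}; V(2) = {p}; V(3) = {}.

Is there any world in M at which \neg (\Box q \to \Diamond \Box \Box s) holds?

Recall that \Box ψ holds at a world iff ψ holds at every accessible world, and \Diamond ψ holds iff ψ holds at some accessible world.
Let φ = \neg (\Box q \to \Diamond \Box \Box s). Evaluate φ at each world:
  0 (successors {0, 1, 2}): φ is false.
  1 (successors {0, 1, 3}): φ is false.
  2 (successors {3}): φ is false.
  3 (successors {2}): φ is false.
For instance, at 1:
  At 1: \Box q \to \Diamond \Box \Box s is true, so \neg (\Box q \to \Diamond \Box \Box s) is false.
    At 1: \Box q is false, \Diamond \Box \Box s is false, so \Box q \to \Diamond \Box \Box s is true.
      At 1: \Box q requires q at every successor {0, 1, 3}.
        q fails at 3, so \Box q is false at 1.
      At 1: \Diamond \Box \Box s requires \Box \Box s at some successor in {0, 1, 3}.
        At 0: \Box \Box s is false.
        At 1: \Box \Box s is false.
        At 3: \Box \Box s is false.
      So \Diamond \Box \Box s is false at 1.

No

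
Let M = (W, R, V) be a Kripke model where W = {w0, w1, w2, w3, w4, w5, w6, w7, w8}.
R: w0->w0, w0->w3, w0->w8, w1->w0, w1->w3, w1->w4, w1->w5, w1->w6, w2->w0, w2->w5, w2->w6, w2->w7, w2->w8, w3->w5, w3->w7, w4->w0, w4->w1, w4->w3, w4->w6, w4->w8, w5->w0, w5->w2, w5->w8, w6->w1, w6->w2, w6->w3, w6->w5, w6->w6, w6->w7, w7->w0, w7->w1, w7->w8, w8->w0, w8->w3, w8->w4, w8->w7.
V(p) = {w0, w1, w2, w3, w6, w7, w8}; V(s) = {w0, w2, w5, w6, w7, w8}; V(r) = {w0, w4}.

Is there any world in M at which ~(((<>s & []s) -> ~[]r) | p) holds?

Let φ = ~(((<>s & []s) -> ~[]r) | p). Evaluate φ at each world:
  w0 (successors {w0, w3, w8}): φ is false.
  w1 (successors {w0, w3, w4, w5, w6}): φ is false.
  w2 (successors {w0, w5, w6, w7, w8}): φ is false.
  w3 (successors {w5, w7}): φ is false.
  w4 (successors {w0, w1, w3, w6, w8}): φ is false.
  w5 (successors {w0, w2, w8}): φ is false.
  w6 (successors {w1, w2, w3, w5, w6, w7}): φ is false.
  w7 (successors {w0, w1, w8}): φ is false.
  w8 (successors {w0, w3, w4, w7}): φ is false.
For instance, at w8:
  At w8: ((<>s & []s) -> ~[]r) | p is true, so ~(((<>s & []s) -> ~[]r) | p) is false.
    At w8: (<>s & []s) -> ~[]r is true, p is true, so ((<>s & []s) -> ~[]r) | p is true.
      At w8: <>s & []s is false, ~[]r is true, so (<>s & []s) -> ~[]r is true.

No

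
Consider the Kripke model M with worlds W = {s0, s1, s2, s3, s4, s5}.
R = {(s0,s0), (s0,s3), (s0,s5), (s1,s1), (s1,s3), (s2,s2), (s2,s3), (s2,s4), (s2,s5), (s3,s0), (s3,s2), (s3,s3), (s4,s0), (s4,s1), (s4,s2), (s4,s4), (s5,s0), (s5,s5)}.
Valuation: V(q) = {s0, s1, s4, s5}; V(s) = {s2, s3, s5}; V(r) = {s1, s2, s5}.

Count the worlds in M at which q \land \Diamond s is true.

Let φ = q \land \Diamond s. Evaluate φ at each world:
  s0 (successors {s0, s3, s5}): φ is true.
  s1 (successors {s1, s3}): φ is true.
  s2 (successors {s2, s3, s4, s5}): φ is false.
  s3 (successors {s0, s2, s3}): φ is false.
  s4 (successors {s0, s1, s2, s4}): φ is true.
  s5 (successors {s0, s5}): φ is true.
For instance, at s1:
  At s1: q is true, \Diamond s is true, so q \land \Diamond s is true.
    At s1: \Diamond s requires s at some successor in {s1, s3}.
      s holds at s3, so \Diamond s is true at s1.
Satisfying worlds: {s0, s1, s4, s5}

4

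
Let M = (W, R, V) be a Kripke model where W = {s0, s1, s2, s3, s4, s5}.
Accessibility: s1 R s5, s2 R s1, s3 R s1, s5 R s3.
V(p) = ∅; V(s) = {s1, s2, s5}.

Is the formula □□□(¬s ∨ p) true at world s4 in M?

At s4: no accessible worlds, so □□□(¬s ∨ p) holds vacuously.

Yes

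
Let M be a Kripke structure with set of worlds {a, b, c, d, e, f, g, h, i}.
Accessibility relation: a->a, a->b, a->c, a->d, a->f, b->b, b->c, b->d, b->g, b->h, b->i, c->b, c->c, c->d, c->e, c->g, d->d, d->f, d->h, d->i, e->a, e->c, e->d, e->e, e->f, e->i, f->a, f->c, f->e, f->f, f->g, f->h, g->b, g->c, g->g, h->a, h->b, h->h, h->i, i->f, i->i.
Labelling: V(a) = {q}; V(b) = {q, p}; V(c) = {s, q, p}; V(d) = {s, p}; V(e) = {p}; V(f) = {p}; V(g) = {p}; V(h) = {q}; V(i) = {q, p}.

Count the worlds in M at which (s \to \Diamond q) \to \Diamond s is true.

Let φ = (s \to \Diamond q) \to \Diamond s. Evaluate φ at each world:
  a (successors {a, b, c, d, f}): φ is true.
  b (successors {b, c, d, g, h, i}): φ is true.
  c (successors {b, c, d, e, g}): φ is true.
  d (successors {d, f, h, i}): φ is true.
  e (successors {a, c, d, e, f, i}): φ is true.
  f (successors {a, c, e, f, g, h}): φ is true.
  g (successors {b, c, g}): φ is true.
  h (successors {a, b, h, i}): φ is false.
  i (successors {f, i}): φ is false.
For instance, at g:
  At g: s \to \Diamond q is true, \Diamond s is true, so (s \to \Diamond q) \to \Diamond s is true.
    At g: s is false, \Diamond q is true, so s \to \Diamond q is true.
      At g: \Diamond q requires q at some successor in {b, c, g}.
        q holds at b, so \Diamond q is true at g.
    At g: \Diamond s requires s at some successor in {b, c, g}.
      s holds at c, so \Diamond s is true at g.
Satisfying worlds: {a, b, c, d, e, f, g}

7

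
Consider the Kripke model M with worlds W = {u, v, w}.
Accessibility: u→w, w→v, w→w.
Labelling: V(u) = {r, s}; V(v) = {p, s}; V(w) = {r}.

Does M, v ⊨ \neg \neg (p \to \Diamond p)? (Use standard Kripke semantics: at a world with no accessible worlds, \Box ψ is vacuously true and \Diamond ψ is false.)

At v: \neg (p \to \Diamond p) is true, so \neg \neg (p \to \Diamond p) is false.
  At v: p \to \Diamond p is false, so \neg (p \to \Diamond p) is true.
    At v: p is true, \Diamond p is false, so p \to \Diamond p is false.
      At v: no accessible worlds, so \Diamond p is false.

No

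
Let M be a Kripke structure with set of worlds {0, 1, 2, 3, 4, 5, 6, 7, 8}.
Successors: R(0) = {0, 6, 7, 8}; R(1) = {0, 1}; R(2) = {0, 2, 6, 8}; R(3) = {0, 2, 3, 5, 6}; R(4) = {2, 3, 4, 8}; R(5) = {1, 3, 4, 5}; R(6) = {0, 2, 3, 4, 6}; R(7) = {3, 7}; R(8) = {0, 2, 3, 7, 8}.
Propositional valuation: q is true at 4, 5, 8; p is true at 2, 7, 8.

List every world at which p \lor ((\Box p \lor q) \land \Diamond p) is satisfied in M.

2, 4, 7, 8

Recall that \Box ψ holds at a world iff ψ holds at every accessible world, and \Diamond ψ holds iff ψ holds at some accessible world.
Let φ = p \lor ((\Box p \lor q) \land \Diamond p). Evaluate φ at each world:
  0 (successors {0, 6, 7, 8}): φ is false.
  1 (successors {0, 1}): φ is false.
  2 (successors {0, 2, 6, 8}): φ is true.
  3 (successors {0, 2, 3, 5, 6}): φ is false.
  4 (successors {2, 3, 4, 8}): φ is true.
  5 (successors {1, 3, 4, 5}): φ is false.
  6 (successors {0, 2, 3, 4, 6}): φ is false.
  7 (successors {3, 7}): φ is true.
  8 (successors {0, 2, 3, 7, 8}): φ is true.
For instance, at 4:
  At 4: p is false, (\Box p \lor q) \land \Diamond p is true, so p \lor ((\Box p \lor q) \land \Diamond p) is true.
    At 4: \Box p \lor q is true, \Diamond p is true, so (\Box p \lor q) \land \Diamond p is true.
      At 4: \Box p is false, q is true, so \Box p \lor q is true.
      At 4: \Diamond p requires p at some successor in {2, 3, 4, 8}.
        p holds at 2, so \Diamond p is true at 4.
Satisfying worlds: {2, 4, 7, 8}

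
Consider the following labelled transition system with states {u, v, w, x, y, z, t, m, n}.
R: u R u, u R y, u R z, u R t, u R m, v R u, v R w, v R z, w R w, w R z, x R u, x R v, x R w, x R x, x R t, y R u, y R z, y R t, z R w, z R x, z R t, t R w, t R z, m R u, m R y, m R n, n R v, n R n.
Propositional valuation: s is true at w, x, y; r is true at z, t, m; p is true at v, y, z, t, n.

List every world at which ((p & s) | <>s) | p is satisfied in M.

Let φ = ((p & s) | <>s) | p. Evaluate φ at each world:
  u (successors {u, y, z, t, m}): φ is true.
  v (successors {u, w, z}): φ is true.
  w (successors {w, z}): φ is true.
  x (successors {u, v, w, x, t}): φ is true.
  y (successors {u, z, t}): φ is true.
  z (successors {w, x, t}): φ is true.
  t (successors {w, z}): φ is true.
  m (successors {u, y, n}): φ is true.
  n (successors {v, n}): φ is true.
For instance, at x:
  At x: (p & s) | <>s is true, p is false, so ((p & s) | <>s) | p is true.
    At x: p & s is false, <>s is true, so (p & s) | <>s is true.
      At x: <>s requires s at some successor in {u, v, w, x, t}.
        s holds at w, so <>s is true at x.
Satisfying worlds: {u, v, w, x, y, z, t, m, n}

u, v, w, x, y, z, t, m, n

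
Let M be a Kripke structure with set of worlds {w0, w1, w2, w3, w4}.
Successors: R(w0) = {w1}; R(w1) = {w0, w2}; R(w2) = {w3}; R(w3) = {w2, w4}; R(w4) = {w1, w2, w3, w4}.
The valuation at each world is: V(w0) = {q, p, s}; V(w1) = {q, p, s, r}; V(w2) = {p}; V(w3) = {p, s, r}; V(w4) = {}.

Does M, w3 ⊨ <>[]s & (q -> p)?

Recall that []ψ holds at a world iff ψ holds at every accessible world, and <>ψ holds iff ψ holds at some accessible world.
At w3: <>[]s is true, q -> p is true, so <>[]s & (q -> p) is true.
  At w3: <>[]s requires []s at some successor in {w2, w4}.
    []s holds at w2, so <>[]s is true at w3.
      At w2: []s requires s at every successor {w3}.
        At w3: s is true.
      So []s is true at w2.

Yes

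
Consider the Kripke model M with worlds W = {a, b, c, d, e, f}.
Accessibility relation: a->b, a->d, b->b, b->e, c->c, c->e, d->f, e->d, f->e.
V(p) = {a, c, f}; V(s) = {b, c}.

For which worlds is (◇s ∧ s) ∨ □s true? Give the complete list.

b, c

Recall that □ψ holds at a world iff ψ holds at every accessible world, and ◇ψ holds iff ψ holds at some accessible world.
Let φ = (◇s ∧ s) ∨ □s. Evaluate φ at each world:
  a (successors {b, d}): φ is false.
  b (successors {b, e}): φ is true.
  c (successors {c, e}): φ is true.
  d (successors {f}): φ is false.
  e (successors {d}): φ is false.
  f (successors {e}): φ is false.
For instance, at c:
  At c: ◇s ∧ s is true, □s is false, so (◇s ∧ s) ∨ □s is true.
    At c: ◇s is true, s is true, so ◇s ∧ s is true.
      At c: ◇s requires s at some successor in {c, e}.
        s holds at c, so ◇s is true at c.
    At c: □s requires s at every successor {c, e}.
      s fails at e, so □s is false at c.
Satisfying worlds: {b, c}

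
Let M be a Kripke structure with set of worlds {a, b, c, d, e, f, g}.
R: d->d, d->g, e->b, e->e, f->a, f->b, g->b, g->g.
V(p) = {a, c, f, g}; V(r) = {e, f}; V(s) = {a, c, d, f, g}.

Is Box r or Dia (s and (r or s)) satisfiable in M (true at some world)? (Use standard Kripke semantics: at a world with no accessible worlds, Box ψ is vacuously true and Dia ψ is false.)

Yes

Let φ = Box r or Dia (s and (r or s)). Evaluate φ at each world:
  a (successors ∅): φ is true.
  b (successors ∅): φ is true.
  c (successors ∅): φ is true.
  d (successors {d, g}): φ is true.
  e (successors {b, e}): φ is false.
  f (successors {a, b}): φ is true.
  g (successors {b, g}): φ is true.
Detail at a (witness):
  At a: Box r is true, Dia (s and (r or s)) is false, so Box r or Dia (s and (r or s)) is true.
    At a: no accessible worlds, so Box r holds vacuously.
    At a: no accessible worlds, so Dia (s and (r or s)) is false.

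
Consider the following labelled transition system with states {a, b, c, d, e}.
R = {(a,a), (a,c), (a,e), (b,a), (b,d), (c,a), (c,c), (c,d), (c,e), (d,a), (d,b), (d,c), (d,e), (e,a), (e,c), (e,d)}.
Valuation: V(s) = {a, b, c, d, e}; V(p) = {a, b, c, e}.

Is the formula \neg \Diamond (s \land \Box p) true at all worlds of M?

Let φ = \neg \Diamond (s \land \Box p). Evaluate φ at each world:
  a (successors {a, c, e}): φ is false.
  b (successors {a, d}): φ is false.
  c (successors {a, c, d, e}): φ is false.
  d (successors {a, b, c, e}): φ is false.
  e (successors {a, c, d}): φ is false.
Detail at a (counterexample):
  At a: \Diamond (s \land \Box p) is true, so \neg \Diamond (s \land \Box p) is false.
    At a: \Diamond (s \land \Box p) requires s \land \Box p at some successor in {a, c, e}.
      s \land \Box p holds at a, so \Diamond (s \land \Box p) is true at a.

No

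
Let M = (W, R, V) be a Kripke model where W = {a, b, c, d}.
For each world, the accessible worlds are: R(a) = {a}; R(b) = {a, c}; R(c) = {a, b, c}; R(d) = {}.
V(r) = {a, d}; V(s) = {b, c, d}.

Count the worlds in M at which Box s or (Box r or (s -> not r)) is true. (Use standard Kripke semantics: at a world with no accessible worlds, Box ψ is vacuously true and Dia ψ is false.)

4

Let φ = Box s or (Box r or (s -> not r)). Evaluate φ at each world:
  a (successors {a}): φ is true.
  b (successors {a, c}): φ is true.
  c (successors {a, b, c}): φ is true.
  d (successors ∅): φ is true.
For instance, at a:
  At a: Box s is false, Box r or (s -> not r) is true, so Box s or (Box r or (s -> not r)) is true.
    At a: Box s requires s at every successor {a}.
      s fails at a, so Box s is false at a.
    At a: Box r is true, s -> not r is true, so Box r or (s -> not r) is true.
      At a: Box r requires r at every successor {a}.
        At a: r is true.
      So Box r is true at a.
Satisfying worlds: {a, b, c, d}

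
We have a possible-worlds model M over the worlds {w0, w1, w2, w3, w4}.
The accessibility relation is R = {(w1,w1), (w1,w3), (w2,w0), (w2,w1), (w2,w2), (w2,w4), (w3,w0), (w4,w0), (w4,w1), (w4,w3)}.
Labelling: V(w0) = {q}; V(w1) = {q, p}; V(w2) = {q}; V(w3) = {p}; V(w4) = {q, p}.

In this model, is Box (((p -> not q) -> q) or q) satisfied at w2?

Yes

At w2: Box (((p -> not q) -> q) or q) requires ((p -> not q) -> q) or q at every successor {w0, w1, w2, w4}.
  At w0: ((p -> not q) -> q) or q is true.
  At w1: ((p -> not q) -> q) or q is true.
  At w2: ((p -> not q) -> q) or q is true.
  At w4: ((p -> not q) -> q) or q is true.
So Box (((p -> not q) -> q) or q) is true at w2.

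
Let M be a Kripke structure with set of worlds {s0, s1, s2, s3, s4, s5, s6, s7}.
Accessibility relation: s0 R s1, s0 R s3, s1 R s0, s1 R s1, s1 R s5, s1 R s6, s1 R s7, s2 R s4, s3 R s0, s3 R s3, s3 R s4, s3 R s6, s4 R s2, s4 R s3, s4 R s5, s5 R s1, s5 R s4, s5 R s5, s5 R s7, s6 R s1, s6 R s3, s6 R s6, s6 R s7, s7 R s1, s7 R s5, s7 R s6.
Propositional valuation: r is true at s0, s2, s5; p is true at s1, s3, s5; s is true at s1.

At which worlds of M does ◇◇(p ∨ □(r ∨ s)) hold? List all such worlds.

Let φ = ◇◇(p ∨ □(r ∨ s)). Evaluate φ at each world:
  s0 (successors {s1, s3}): φ is true.
  s1 (successors {s0, s1, s5, s6, s7}): φ is true.
  s2 (successors {s4}): φ is true.
  s3 (successors {s0, s3, s4, s6}): φ is true.
  s4 (successors {s2, s3, s5}): φ is true.
  s5 (successors {s1, s4, s5, s7}): φ is true.
  s6 (successors {s1, s3, s6, s7}): φ is true.
  s7 (successors {s1, s5, s6}): φ is true.
For instance, at s7:
  At s7: ◇◇(p ∨ □(r ∨ s)) requires ◇(p ∨ □(r ∨ s)) at some successor in {s1, s5, s6}.
    ◇(p ∨ □(r ∨ s)) holds at s1, so ◇◇(p ∨ □(r ∨ s)) is true at s7.
      At s1: ◇(p ∨ □(r ∨ s)) requires p ∨ □(r ∨ s) at some successor in {s0, s1, s5, s6, s7}.
        p ∨ □(r ∨ s) holds at s1, so ◇(p ∨ □(r ∨ s)) is true at s1.
Satisfying worlds: {s0, s1, s2, s3, s4, s5, s6, s7}

s0, s1, s2, s3, s4, s5, s6, s7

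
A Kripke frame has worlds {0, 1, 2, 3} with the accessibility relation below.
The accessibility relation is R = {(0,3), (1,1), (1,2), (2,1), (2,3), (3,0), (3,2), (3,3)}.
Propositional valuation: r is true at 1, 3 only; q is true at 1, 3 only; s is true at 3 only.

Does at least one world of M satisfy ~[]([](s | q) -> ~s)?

Recall that []ψ holds at a world iff ψ holds at every accessible world, and <>ψ holds iff ψ holds at some accessible world.
Let φ = ~[]([](s | q) -> ~s). Evaluate φ at each world:
  0 (successors {3}): φ is false.
  1 (successors {1, 2}): φ is false.
  2 (successors {1, 3}): φ is false.
  3 (successors {0, 2, 3}): φ is false.
For instance, at 0:
  At 0: []([](s | q) -> ~s) is true, so ~[]([](s | q) -> ~s) is false.
    At 0: []([](s | q) -> ~s) requires [](s | q) -> ~s at every successor {3}.
      At 3: [](s | q) -> ~s is true.
    So []([](s | q) -> ~s) is true at 0.

No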